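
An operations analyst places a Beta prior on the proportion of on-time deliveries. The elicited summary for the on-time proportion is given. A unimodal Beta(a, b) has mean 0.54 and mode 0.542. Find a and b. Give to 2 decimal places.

a = 22.68, b = 19.32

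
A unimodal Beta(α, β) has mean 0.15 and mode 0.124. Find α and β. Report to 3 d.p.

α = 4.338, β = 24.585

With s = α+β: μ = α/s and mode = (α−1)/(s−2). Eliminating α = μs,
μs − 1 = m(s−2) ⇒ s(μ−m) = 1−2m ⇒ s = 0.752/0.026 = 28.9231.
So α = μs = 4.338, β = (1−μ)s = 24.585.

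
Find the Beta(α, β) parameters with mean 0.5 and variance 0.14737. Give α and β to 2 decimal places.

Let s = α+β. The Beta variance is μ(1−μ)/(s+1).
So s+1 = μ(1−μ)/σ² = (0.5×0.5)/0.14737 = 0.25/0.14737 = 1.6964, giving s = 0.6964.
Then α = μs = 0.5×0.6964 = 0.35 and β = (1−μ)s = 0.5×0.6964 = 0.35.

α = 0.35, β = 0.35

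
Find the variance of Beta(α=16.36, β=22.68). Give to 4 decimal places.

μ = 16.36/39.04 = 0.419057; Var = μ(1−μ)/(α+β+1) = 0.2434483/40.04 = 0.0061.

0.0061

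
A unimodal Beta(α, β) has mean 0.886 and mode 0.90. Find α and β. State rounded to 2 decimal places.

Let s = α+β. Mean gives α = μs = 0.886s; mode gives (α−1)/(s−2) = 0.90.
Substituting: 0.886s − 1 = 0.90(s−2) = 0.90s − 1.80, so -0.014s = -0.80 and s = 57.1429.
Then α = 0.886×57.1429 = 50.63 and β = s−α = 6.51.

α = 50.63, β = 6.51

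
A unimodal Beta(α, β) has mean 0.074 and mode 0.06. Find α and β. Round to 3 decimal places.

α = 4.651, β = 58.206

With s = α+β: μ = α/s and mode = (α−1)/(s−2). Eliminating α = μs,
μs − 1 = m(s−2) ⇒ s(μ−m) = 1−2m ⇒ s = 0.88/0.014 = 62.8571.
So α = μs = 4.651, β = (1−μ)s = 58.206.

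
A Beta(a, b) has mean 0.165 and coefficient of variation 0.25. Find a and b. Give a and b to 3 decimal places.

Var = (CV·μ)² = (0.25×0.165)² = 0.001702.
a+b = μ(1−μ)/Var − 1 = 0.137775/0.001702 − 1 = 79.9697.
Thus a = 0.165·79.9697 = 13.195 and b = 0.835·79.9697 = 66.775.

a = 13.195, b = 66.775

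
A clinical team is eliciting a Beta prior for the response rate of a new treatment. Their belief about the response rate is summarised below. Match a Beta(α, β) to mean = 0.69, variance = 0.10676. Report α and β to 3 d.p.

α = 0.692, β = 0.311

Write ν = α+β; then α = μν and Var = μ(1−μ)/(ν+1).
ν = μ(1−μ)/Var − 1 = 0.2139/0.10676 − 1 = 1.0036.
α = 0.69·1.0036 = 0.692, β = 0.31·1.0036 = 0.311.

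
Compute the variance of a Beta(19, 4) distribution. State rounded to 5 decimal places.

0.00599

α+β = 23 and αβ = 76, so Var = αβ/[(α+β)²(α+β+1)] = 76/12696 = 0.00599.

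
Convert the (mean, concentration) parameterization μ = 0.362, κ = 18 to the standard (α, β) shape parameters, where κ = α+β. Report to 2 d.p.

α = μκ = 0.362×18 = 6.52 and β = (1−μ)κ = 0.638×18 = 11.48.

α = 6.52, β = 11.48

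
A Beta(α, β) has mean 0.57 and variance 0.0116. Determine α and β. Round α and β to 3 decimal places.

α = 11.474, β = 8.656

Let s = α+β. The Beta variance is μ(1−μ)/(s+1).
So s+1 = μ(1−μ)/σ² = (0.57×0.43)/0.0116 = 0.2451/0.0116 = 21.1293, giving s = 20.1293.
Then α = μs = 0.57×20.1293 = 11.474 and β = (1−μ)s = 0.43×20.1293 = 8.656.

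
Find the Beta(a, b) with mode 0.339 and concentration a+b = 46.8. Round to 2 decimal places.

a = 16.19, b = 30.61

Mode = (a−1)/(κ−2) with κ = a+b, so a−1 = 0.339·44.8 = 15.19.
a = 16.19; b = κ − a = 30.61.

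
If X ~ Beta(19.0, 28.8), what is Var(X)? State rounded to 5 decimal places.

μ = 19.0/47.8 = 0.397490; Var = μ(1−μ)/(α+β+1) = 0.2394916/48.8 = 0.00491.

0.00491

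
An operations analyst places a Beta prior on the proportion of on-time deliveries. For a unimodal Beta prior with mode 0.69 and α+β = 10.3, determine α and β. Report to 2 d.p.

α = 6.73, β = 3.57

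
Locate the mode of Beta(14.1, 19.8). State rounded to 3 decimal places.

The density x^(α−1)(1−x)^(β−1) is maximised at (α−1)/(α+β−2) = 13.1/31.9 = 0.411.

0.411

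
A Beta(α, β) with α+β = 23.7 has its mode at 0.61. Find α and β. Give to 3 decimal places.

Since the density peak of Beta(α,β) is at (α−1)/(α+β−2),
α = 1 + 0.61(23.7−2) = 14.237 and β = 23.7 − 14.237 = 9.463.

α = 14.237, β = 9.463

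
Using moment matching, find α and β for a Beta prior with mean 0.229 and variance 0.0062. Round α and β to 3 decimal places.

Write ν = α+β; then α = μν and Var = μ(1−μ)/(ν+1).
ν = μ(1−μ)/Var − 1 = 0.176559/0.0062 − 1 = 27.4773.
α = 0.229·27.4773 = 6.292, β = 0.771·27.4773 = 21.185.

α = 6.292, β = 21.185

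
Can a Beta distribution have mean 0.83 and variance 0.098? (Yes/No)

A Beta with mean μ has variance μ(1−μ)/(α+β+1) < μ(1−μ).
Here μ(1−μ) = 0.83×0.17 = 0.1411, and 0.098 < 0.1411.

Yes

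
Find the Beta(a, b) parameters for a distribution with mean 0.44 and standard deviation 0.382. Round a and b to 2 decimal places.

a = 0.30, b = 0.39

σ² = 0.382² = 0.145924.
With s = a+b, Var = μ(1−μ)/(s+1), so s+1 = (0.44×0.56)/0.145924 = 1.6886 and s = 0.6886.
a = μs = 0.30, b = (1−μ)s = 0.39.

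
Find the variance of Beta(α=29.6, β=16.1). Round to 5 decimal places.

0.00489

α+β = 45.7 and αβ = 476.56, so Var = αβ/[(α+β)²(α+β+1)] = 476.56/97532.483 = 0.00489.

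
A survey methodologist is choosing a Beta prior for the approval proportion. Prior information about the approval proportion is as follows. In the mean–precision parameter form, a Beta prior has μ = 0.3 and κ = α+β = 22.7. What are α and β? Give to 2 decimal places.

α = 6.81, β = 15.89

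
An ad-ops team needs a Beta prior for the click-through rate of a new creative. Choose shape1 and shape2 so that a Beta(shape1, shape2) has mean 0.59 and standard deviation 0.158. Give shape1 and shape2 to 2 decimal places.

First σ² = 0.024964. Setting shape1 = μn, shape2 = (1−μ)n with n = shape1+shape2,
μ(1−μ)/(n+1) = 0.024964 ⇒ n+1 = 0.2419/0.024964 = 9.6900 ⇒ n = 8.6900.
Hence shape1 = 0.59×8.6900 = 5.13, shape2 = 0.41×8.6900 = 3.56.

shape1 = 5.13, shape2 = 3.56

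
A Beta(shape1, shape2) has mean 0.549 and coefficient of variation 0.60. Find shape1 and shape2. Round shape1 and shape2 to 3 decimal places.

σ = CV·μ = 0.60×0.549 = 0.32940, so σ² = 0.108504.
s+1 = μ(1−μ)/σ² = 0.247599/0.108504 = 2.2819, so s = shape1+shape2 = 1.2819.
shape1 = μs = 0.704, shape2 = (1−μ)s = 0.578.

shape1 = 0.704, shape2 = 0.578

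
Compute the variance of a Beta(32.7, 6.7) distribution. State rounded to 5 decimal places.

0.00349

Var = αβ/[(α+β)²(α+β+1)] = (32.7×6.7)/(39.4²×40.4) = 219.09/62715.344 = 0.00349.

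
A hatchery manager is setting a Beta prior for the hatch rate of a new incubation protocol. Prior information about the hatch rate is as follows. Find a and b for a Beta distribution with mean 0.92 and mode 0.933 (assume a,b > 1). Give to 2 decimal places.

With s = a+b: μ = a/s and mode = (a−1)/(s−2). Eliminating a = μs,
μs − 1 = m(s−2) ⇒ s(μ−m) = 1−2m ⇒ s = -0.866/-0.013 = 66.6154.
So a = μs = 61.29, b = (1−μ)s = 5.33.

a = 61.29, b = 5.33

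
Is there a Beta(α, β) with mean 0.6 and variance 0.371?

No

For any Beta, Var(X) < E[X]·(1−E[X]).
Here μ(1−μ) = 0.6×0.4 = 0.24, and 0.371 ≥ 0.24.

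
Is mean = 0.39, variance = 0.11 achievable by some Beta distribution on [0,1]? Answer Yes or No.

Yes

A Beta with mean μ has variance μ(1−μ)/(α+β+1) < μ(1−μ).
Here μ(1−μ) = 0.39×0.61 = 0.2379, and 0.11 < 0.2379.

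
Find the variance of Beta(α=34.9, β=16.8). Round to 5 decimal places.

Var = αβ/[(α+β)²(α+β+1)] = (34.9×16.8)/(51.7²×52.7) = 586.32/140861.303 = 0.00416.

0.00416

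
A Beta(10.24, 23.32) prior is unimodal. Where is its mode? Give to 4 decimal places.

The density x^(α−1)(1−x)^(β−1) is maximised at (α−1)/(α+β−2) = 9.24/31.56 = 0.2928.

0.2928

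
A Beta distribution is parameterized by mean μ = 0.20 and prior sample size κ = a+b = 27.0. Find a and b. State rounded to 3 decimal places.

Split κ in proportion μ : (1−μ): a = 0.20·27.0 = 5.400, b = 27.0 − 5.400 = 21.600.

a = 5.400, b = 21.600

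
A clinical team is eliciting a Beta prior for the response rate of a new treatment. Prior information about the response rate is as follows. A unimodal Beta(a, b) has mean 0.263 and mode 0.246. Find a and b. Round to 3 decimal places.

a = 7.859, b = 22.023

With s = a+b: μ = a/s and mode = (a−1)/(s−2). Eliminating a = μs,
μs − 1 = m(s−2) ⇒ s(μ−m) = 1−2m ⇒ s = 0.508/0.017 = 29.8824.
So a = μs = 7.859, b = (1−μ)s = 22.023.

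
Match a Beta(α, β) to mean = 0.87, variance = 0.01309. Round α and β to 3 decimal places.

α = 6.647, β = 0.993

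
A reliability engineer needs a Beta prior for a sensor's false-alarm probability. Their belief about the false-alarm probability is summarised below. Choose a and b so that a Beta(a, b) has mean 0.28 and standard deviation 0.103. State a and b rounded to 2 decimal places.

First σ² = 0.010609. Setting a = μn, b = (1−μ)n with n = a+b,
μ(1−μ)/(n+1) = 0.010609 ⇒ n+1 = 0.2016/0.010609 = 19.0027 ⇒ n = 18.0027.
Hence a = 0.28×18.0027 = 5.04, b = 0.72×18.0027 = 12.96.

a = 5.04, b = 12.96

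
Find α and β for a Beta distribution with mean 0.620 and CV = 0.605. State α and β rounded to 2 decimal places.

α = 0.42, β = 0.26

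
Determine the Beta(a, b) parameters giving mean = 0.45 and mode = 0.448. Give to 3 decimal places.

a = 23.400, b = 28.600

Let s = a+b. Mean gives a = μs = 0.45s; mode gives (a−1)/(s−2) = 0.448.
Substituting: 0.45s − 1 = 0.448(s−2) = 0.448s − 0.896, so 0.002s = 0.104 and s = 52.0000.
Then a = 0.45×52.0000 = 23.400 and b = s−a = 28.600.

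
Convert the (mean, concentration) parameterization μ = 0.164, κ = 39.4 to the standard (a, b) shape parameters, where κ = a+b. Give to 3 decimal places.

a = 6.462, b = 32.938

Split κ in proportion μ : (1−μ): a = 0.164·39.4 = 6.462, b = 39.4 − 6.462 = 32.938.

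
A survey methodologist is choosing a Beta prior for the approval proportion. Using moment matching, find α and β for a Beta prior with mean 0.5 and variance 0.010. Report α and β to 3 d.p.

Write ν = α+β; then α = μν and Var = μ(1−μ)/(ν+1).
ν = μ(1−μ)/Var − 1 = 0.25/0.010 − 1 = 24.0000.
α = 0.5·24.0000 = 12.000, β = 0.5·24.0000 = 12.000.

α = 12.000, β = 12.000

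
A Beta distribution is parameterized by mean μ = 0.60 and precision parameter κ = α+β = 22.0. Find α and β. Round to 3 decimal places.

α = μκ = 0.60×22.0 = 13.200 and β = (1−μ)κ = 0.40×22.0 = 8.800.

α = 13.200, β = 8.800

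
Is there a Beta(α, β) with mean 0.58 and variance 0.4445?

A Beta with mean μ has variance μ(1−μ)/(α+β+1) < μ(1−μ).
Here μ(1−μ) = 0.58×0.42 = 0.2436, and 0.4445 ≥ 0.2436.

No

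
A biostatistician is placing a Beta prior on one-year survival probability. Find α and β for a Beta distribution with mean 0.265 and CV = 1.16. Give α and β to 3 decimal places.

α = 0.281, β = 0.780

Var = (CV·μ)² = (1.16×0.265)² = 0.094495.
α+β = μ(1−μ)/Var − 1 = 0.194775/0.094495 − 1 = 1.0612.
Thus α = 0.265·1.0612 = 0.281 and β = 0.735·1.0612 = 0.780.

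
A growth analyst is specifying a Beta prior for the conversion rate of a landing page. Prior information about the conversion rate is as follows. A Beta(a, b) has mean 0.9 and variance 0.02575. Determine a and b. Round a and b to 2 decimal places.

Write ν = a+b; then a = μν and Var = μ(1−μ)/(ν+1).
ν = μ(1−μ)/Var − 1 = 0.09/0.02575 − 1 = 2.4951.
a = 0.9·2.4951 = 2.25, b = 0.1·2.4951 = 0.25.

a = 2.25, b = 0.25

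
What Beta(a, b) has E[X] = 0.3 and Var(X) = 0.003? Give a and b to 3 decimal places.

Let s = a+b. The Beta variance is μ(1−μ)/(s+1).
So s+1 = μ(1−μ)/σ² = (0.3×0.7)/0.003 = 0.21/0.003 = 70.0000, giving s = 69.0000.
Then a = μs = 0.3×69.0000 = 20.700 and b = (1−μ)s = 0.7×69.0000 = 48.300.

a = 20.700, b = 48.300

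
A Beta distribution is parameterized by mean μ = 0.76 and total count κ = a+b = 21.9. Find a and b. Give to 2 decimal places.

Split κ in proportion μ : (1−μ): a = 0.76·21.9 = 16.64, b = 21.9 − 16.64 = 5.26.

a = 16.64, b = 5.26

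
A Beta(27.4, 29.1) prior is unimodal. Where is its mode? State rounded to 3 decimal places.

With α,β > 1, mode = (α−1)/(α+β−2) = 26.4/54.5 = 0.484.

0.484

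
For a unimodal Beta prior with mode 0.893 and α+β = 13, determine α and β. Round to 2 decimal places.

Mode = (α−1)/(κ−2) with κ = α+β, so α−1 = 0.893·11 = 9.82.
α = 10.82; β = κ − α = 2.18.

α = 10.82, β = 2.18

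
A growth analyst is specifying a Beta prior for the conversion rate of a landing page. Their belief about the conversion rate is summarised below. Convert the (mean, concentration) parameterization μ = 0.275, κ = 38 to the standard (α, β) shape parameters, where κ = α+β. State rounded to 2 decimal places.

α = 10.45, β = 27.55

Split κ in proportion μ : (1−μ): α = 0.275·38 = 10.45, β = 38 − 10.45 = 27.55.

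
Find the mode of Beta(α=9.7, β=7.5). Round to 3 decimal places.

The density x^(α−1)(1−x)^(β−1) is maximised at (α−1)/(α+β−2) = 8.7/15.2 = 0.572.

0.572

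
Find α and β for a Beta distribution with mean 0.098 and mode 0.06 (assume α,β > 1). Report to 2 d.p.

With s = α+β: μ = α/s and mode = (α−1)/(s−2). Eliminating α = μs,
μs − 1 = m(s−2) ⇒ s(μ−m) = 1−2m ⇒ s = 0.88/0.038 = 23.1579.
So α = μs = 2.27, β = (1−μ)s = 20.89.

α = 2.27, β = 20.89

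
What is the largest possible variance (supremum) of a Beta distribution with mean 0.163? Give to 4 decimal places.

0.1364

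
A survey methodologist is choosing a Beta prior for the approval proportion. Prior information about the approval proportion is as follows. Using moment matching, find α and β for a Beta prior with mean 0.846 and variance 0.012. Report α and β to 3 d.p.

By moment matching, α+β = μ(1−μ)/σ² − 1 = (0.846·0.154)/0.012 − 1 = 10.8570 − 1 = 9.8570.
Since α/(α+β) = μ, α = 0.846·9.8570 = 8.339 and β = 0.154·9.8570 = 1.518.

α = 8.339, β = 1.518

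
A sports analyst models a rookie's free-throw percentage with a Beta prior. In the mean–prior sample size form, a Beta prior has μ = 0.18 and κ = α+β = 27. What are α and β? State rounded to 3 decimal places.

α = 4.860, β = 22.140

α = μκ = 0.18×27 = 4.860 and β = (1−μ)κ = 0.82×27 = 22.140.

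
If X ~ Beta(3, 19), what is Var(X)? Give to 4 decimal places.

0.0051

μ = 3/22 = 0.136364; Var = μ(1−μ)/(α+β+1) = 0.1177686/23 = 0.0051.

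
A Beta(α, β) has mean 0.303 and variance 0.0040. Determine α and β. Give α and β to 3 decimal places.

α = 15.695, β = 36.103

Let s = α+β. The Beta variance is μ(1−μ)/(s+1).
So s+1 = μ(1−μ)/σ² = (0.303×0.697)/0.0040 = 0.211191/0.0040 = 52.7978, giving s = 51.7978.
Then α = μs = 0.303×51.7978 = 15.695 and β = (1−μ)s = 0.697×51.7978 = 36.103.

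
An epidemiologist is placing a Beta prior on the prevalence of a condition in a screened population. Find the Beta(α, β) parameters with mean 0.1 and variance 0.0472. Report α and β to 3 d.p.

By moment matching, α+β = μ(1−μ)/σ² − 1 = (0.1·0.9)/0.0472 − 1 = 1.9068 − 1 = 0.9068.
Since α/(α+β) = μ, α = 0.1·0.9068 = 0.091 and β = 0.9·0.9068 = 0.816.

α = 0.091, β = 0.816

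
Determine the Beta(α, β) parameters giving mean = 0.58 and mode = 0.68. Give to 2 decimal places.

Let s = α+β. Mean gives α = μs = 0.58s; mode gives (α−1)/(s−2) = 0.68.
Substituting: 0.58s − 1 = 0.68(s−2) = 0.68s − 1.36, so -0.10s = -0.36 and s = 3.6000.
Then α = 0.58×3.6000 = 2.09 and β = s−α = 1.51.

α = 2.09, β = 1.51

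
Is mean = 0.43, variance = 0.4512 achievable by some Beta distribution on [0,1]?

No

For any Beta, Var(X) < E[X]·(1−E[X]).
Here μ(1−μ) = 0.43×0.57 = 0.2451, and 0.4512 ≥ 0.2451.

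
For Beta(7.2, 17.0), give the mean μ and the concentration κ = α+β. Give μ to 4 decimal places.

κ = α+β = 7.2+17.0 = 24.2; μ = α/κ = 7.2/24.2 = 0.2975.

μ = 0.2975, κ = 24.2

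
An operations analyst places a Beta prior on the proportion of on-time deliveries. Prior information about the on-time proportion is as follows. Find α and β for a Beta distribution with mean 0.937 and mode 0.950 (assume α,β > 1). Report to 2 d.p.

α = 64.87, β = 4.36

Let s = α+β. Mean gives α = μs = 0.937s; mode gives (α−1)/(s−2) = 0.950.
Substituting: 0.937s − 1 = 0.950(s−2) = 0.950s − 1.900, so -0.013s = -0.900 and s = 69.2308.
Then α = 0.937×69.2308 = 64.87 and β = s−α = 4.36.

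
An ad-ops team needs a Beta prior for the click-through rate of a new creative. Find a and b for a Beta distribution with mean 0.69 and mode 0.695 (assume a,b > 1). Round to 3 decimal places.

With s = a+b: μ = a/s and mode = (a−1)/(s−2). Eliminating a = μs,
μs − 1 = m(s−2) ⇒ s(μ−m) = 1−2m ⇒ s = -0.390/-0.005 = 78.0000.
So a = μs = 53.820, b = (1−μ)s = 24.180.

a = 53.820, b = 24.180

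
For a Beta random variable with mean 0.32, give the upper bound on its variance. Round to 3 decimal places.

0.218

Var = μ(1−μ)/(α+β+1), which approaches μ(1−μ) as α+β → 0.
So the supremum is μ(1−μ) = 0.32×0.68 = 0.218.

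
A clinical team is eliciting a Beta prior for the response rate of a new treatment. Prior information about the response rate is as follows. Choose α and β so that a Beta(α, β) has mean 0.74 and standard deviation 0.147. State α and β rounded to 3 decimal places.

α = 5.849, β = 2.055

Variance = 0.147² = 0.021609. The moment-matching identity α+β = μ(1−μ)/Var − 1 gives
α+β = 0.1924/0.021609 − 1 = 7.9037, so α = μ·7.9037 = 5.849 and β = (1−μ)·7.9037 = 2.055.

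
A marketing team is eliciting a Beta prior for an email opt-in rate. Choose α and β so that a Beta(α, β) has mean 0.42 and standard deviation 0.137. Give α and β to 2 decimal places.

α = 5.03, β = 6.95

Variance = 0.137² = 0.018769. The moment-matching identity α+β = μ(1−μ)/Var − 1 gives
α+β = 0.2436/0.018769 − 1 = 11.9788, so α = μ·11.9788 = 5.03 and β = (1−μ)·11.9788 = 6.95.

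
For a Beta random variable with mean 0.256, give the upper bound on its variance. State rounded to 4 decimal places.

Var = μ(1−μ)/(α+β+1), which approaches μ(1−μ) as α+β → 0.
So the supremum is μ(1−μ) = 0.256×0.744 = 0.1905.

0.1905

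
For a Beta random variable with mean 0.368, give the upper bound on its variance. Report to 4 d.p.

0.2326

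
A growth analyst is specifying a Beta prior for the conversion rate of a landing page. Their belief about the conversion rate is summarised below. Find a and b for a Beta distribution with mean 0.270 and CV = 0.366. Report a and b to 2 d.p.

Var = (CV·μ)² = (0.366×0.270)² = 0.009765.
a+b = μ(1−μ)/Var − 1 = 0.197100/0.009765 − 1 = 19.1835.
Thus a = 0.270·19.1835 = 5.18 and b = 0.730·19.1835 = 14.00.

a = 5.18, b = 14.00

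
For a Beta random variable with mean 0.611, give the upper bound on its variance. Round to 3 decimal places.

Var = μ(1−μ)/(α+β+1), which approaches μ(1−μ) as α+β → 0.
So the supremum is μ(1−μ) = 0.611×0.389 = 0.238.

0.238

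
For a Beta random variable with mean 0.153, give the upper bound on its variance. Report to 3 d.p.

For fixed mean μ the Beta variance is μ(1−μ)/(α+β+1), increasing as α+β decreases.
Its least upper bound (not attained) is μ(1−μ) = 0.153·0.847 = 0.130.

0.130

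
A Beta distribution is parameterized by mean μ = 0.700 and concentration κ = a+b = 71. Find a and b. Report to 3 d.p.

a = 49.700, b = 21.300

a = μκ = 0.700×71 = 49.700 and b = (1−μ)κ = 0.300×71 = 21.300.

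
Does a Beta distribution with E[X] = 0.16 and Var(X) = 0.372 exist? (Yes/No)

No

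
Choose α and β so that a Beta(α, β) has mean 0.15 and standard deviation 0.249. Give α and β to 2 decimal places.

α = 0.16, β = 0.90

Variance = 0.249² = 0.062001. The moment-matching identity α+β = μ(1−μ)/Var − 1 gives
α+β = 0.1275/0.062001 − 1 = 1.0564, so α = μ·1.0564 = 0.16 and β = (1−μ)·1.0564 = 0.90.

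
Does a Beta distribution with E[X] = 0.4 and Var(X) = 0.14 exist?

Yes

For any Beta, Var(X) < E[X]·(1−E[X]).
Here μ(1−μ) = 0.4×0.6 = 0.24, and 0.14 < 0.24.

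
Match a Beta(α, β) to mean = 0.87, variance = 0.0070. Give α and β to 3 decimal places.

By moment matching, α+β = μ(1−μ)/σ² − 1 = (0.87·0.13)/0.0070 − 1 = 16.1571 − 1 = 15.1571.
Since α/(α+β) = μ, α = 0.87·15.1571 = 13.187 and β = 0.13·15.1571 = 1.970.

α = 13.187, β = 1.970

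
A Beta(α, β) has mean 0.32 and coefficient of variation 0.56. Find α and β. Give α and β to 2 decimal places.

α = 1.85, β = 3.93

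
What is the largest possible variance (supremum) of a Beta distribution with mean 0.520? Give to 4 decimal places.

0.2496

Var = μ(1−μ)/(α+β+1), which approaches μ(1−μ) as α+β → 0.
So the supremum is μ(1−μ) = 0.520×0.480 = 0.2496.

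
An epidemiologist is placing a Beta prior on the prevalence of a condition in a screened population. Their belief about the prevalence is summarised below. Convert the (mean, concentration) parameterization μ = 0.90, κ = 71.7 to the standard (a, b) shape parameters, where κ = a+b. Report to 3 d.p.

a = μκ = 0.90×71.7 = 64.530 and b = (1−μ)κ = 0.10×71.7 = 7.170.

a = 64.530, b = 7.170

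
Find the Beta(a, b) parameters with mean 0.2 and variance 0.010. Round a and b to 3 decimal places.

a = 3.000, b = 12.000

Let s = a+b. The Beta variance is μ(1−μ)/(s+1).
So s+1 = μ(1−μ)/σ² = (0.2×0.8)/0.010 = 0.16/0.010 = 16.0000, giving s = 15.0000.
Then a = μs = 0.2×15.0000 = 3.000 and b = (1−μ)s = 0.8×15.0000 = 12.000.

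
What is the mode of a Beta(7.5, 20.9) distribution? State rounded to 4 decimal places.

The density x^(α−1)(1−x)^(β−1) is maximised at (α−1)/(α+β−2) = 6.5/26.4 = 0.2462.

0.2462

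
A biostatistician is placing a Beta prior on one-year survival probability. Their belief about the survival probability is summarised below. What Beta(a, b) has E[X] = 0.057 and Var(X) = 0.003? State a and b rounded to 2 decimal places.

a = 0.96, b = 15.95

Write ν = a+b; then a = μν and Var = μ(1−μ)/(ν+1).
ν = μ(1−μ)/Var − 1 = 0.053751/0.003 − 1 = 16.9170.
a = 0.057·16.9170 = 0.96, b = 0.943·16.9170 = 15.95.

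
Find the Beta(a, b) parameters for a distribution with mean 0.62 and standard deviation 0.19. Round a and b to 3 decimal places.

σ² = 0.19² = 0.0361.
With s = a+b, Var = μ(1−μ)/(s+1), so s+1 = (0.62×0.38)/0.0361 = 6.5263 and s = 5.5263.
a = μs = 3.426, b = (1−μ)s = 2.100.

a = 3.426, b = 2.100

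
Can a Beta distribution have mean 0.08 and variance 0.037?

The Beta variance bound is σ² < μ(1−μ).
Here μ(1−μ) = 0.08×0.92 = 0.0736, and 0.037 < 0.0736.

Yes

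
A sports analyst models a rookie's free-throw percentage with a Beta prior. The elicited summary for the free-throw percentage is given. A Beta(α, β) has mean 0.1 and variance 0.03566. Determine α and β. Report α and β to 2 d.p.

α = 0.15, β = 1.37

Let s = α+β. The Beta variance is μ(1−μ)/(s+1).
So s+1 = μ(1−μ)/σ² = (0.1×0.9)/0.03566 = 0.09/0.03566 = 2.5238, giving s = 1.5238.
Then α = μs = 0.1×1.5238 = 0.15 and β = (1−μ)s = 0.9×1.5238 = 1.37.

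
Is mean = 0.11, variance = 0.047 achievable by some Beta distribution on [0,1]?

Yes

For any Beta, Var(X) < E[X]·(1−E[X]).
Here μ(1−μ) = 0.11×0.89 = 0.0979, and 0.047 < 0.0979.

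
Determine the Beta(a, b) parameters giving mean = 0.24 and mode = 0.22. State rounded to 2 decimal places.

a = 6.72, b = 21.28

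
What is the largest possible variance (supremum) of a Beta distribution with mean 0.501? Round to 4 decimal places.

0.2500

For fixed mean μ the Beta variance is μ(1−μ)/(α+β+1), increasing as α+β decreases.
Its least upper bound (not attained) is μ(1−μ) = 0.501·0.499 = 0.2500.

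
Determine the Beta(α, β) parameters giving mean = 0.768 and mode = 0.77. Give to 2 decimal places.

With s = α+β: μ = α/s and mode = (α−1)/(s−2). Eliminating α = μs,
μs − 1 = m(s−2) ⇒ s(μ−m) = 1−2m ⇒ s = -0.54/-0.002 = 270.0000.
So α = μs = 207.36, β = (1−μ)s = 62.64.

α = 207.36, β = 62.64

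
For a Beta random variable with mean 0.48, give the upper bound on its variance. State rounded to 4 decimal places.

0.2496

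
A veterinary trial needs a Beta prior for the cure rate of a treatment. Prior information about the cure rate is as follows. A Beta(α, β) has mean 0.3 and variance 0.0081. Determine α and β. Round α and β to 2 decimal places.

Write ν = α+β; then α = μν and Var = μ(1−μ)/(ν+1).
ν = μ(1−μ)/Var − 1 = 0.21/0.0081 − 1 = 24.9259.
α = 0.3·24.9259 = 7.48, β = 0.7·24.9259 = 17.45.

α = 7.48, β = 17.45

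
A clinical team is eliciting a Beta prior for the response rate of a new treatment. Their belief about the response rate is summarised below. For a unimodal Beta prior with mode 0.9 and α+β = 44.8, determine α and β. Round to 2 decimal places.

Since the density peak of Beta(α,β) is at (α−1)/(α+β−2),
α = 1 + 0.9(44.8−2) = 39.52 and β = 44.8 − 39.52 = 5.28.

α = 39.52, β = 5.28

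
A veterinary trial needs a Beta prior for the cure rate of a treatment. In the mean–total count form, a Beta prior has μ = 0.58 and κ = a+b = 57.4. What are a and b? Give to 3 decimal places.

a = 33.292, b = 24.108

Split κ in proportion μ : (1−μ): a = 0.58·57.4 = 33.292, b = 57.4 − 33.292 = 24.108.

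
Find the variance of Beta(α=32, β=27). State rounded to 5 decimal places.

α+β = 59 and αβ = 864, so Var = αβ/[(α+β)²(α+β+1)] = 864/208860 = 0.00414.

0.00414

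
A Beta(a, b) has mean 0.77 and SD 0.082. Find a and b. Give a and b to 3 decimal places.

a = 19.511, b = 5.828

σ² = 0.082² = 0.006724.
With s = a+b, Var = μ(1−μ)/(s+1), so s+1 = (0.77×0.23)/0.006724 = 26.3385 and s = 25.3385.
a = μs = 19.511, b = (1−μ)s = 5.828.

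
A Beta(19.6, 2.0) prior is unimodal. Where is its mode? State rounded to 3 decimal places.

0.949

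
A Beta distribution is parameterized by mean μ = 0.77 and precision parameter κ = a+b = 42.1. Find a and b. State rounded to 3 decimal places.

a = 32.417, b = 9.683

Split κ in proportion μ : (1−μ): a = 0.77·42.1 = 32.417, b = 42.1 − 32.417 = 9.683.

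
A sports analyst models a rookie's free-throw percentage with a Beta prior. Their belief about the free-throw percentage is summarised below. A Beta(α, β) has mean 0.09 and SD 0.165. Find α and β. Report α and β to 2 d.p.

First σ² = 0.027225. Setting α = μn, β = (1−μ)n with n = α+β,
μ(1−μ)/(n+1) = 0.027225 ⇒ n+1 = 0.0819/0.027225 = 3.0083 ⇒ n = 2.0083.
Hence α = 0.09×2.0083 = 0.18, β = 0.91×2.0083 = 1.83.

α = 0.18, β = 1.83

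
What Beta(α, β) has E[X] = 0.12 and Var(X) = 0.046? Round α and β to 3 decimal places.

α = 0.155, β = 1.140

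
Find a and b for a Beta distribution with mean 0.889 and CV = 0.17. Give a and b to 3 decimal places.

a = 2.952, b = 0.369

σ = CV·μ = 0.17×0.889 = 0.15113, so σ² = 0.022840.
s+1 = μ(1−μ)/σ² = 0.098679/0.022840 = 4.3204, so s = a+b = 3.3204.
a = μs = 2.952, b = (1−μ)s = 0.369.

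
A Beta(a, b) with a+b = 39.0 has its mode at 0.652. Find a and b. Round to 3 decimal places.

a = 25.124, b = 13.876

For a,b>1 the mode is (a−1)/(a+b−2), so a = mode·(κ−2)+1 = 0.652×37.0+1 = 25.124.
And b = (1−mode)·(κ−2)+1 = 0.348×37.0+1 = 13.876.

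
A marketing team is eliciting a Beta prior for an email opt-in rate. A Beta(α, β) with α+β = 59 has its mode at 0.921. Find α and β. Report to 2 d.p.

α = 53.50, β = 5.50

Since the density peak of Beta(α,β) is at (α−1)/(α+β−2),
α = 1 + 0.921(59−2) = 53.50 and β = 59 − 53.50 = 5.50.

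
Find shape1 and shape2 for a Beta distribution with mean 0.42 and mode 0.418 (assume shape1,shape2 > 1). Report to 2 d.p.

Let s = shape1+shape2. Mean gives shape1 = μs = 0.42s; mode gives (shape1−1)/(s−2) = 0.418.
Substituting: 0.42s − 1 = 0.418(s−2) = 0.418s − 0.836, so 0.002s = 0.164 and s = 82.0000.
Then shape1 = 0.42×82.0000 = 34.44 and shape2 = s−shape1 = 47.56.

shape1 = 34.44, shape2 = 47.56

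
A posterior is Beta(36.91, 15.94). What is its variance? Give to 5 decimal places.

Var = αβ/[(α+β)²(α+β+1)] = (36.91×15.94)/(52.85²×53.85) = 588.3454/150409.646625 = 0.00391.

0.00391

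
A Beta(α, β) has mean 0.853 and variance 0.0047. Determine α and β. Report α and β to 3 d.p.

α = 21.904, β = 3.775

Write ν = α+β; then α = μν and Var = μ(1−μ)/(ν+1).
ν = μ(1−μ)/Var − 1 = 0.125391/0.0047 − 1 = 25.6789.
α = 0.853·25.6789 = 21.904, β = 0.147·25.6789 = 3.775.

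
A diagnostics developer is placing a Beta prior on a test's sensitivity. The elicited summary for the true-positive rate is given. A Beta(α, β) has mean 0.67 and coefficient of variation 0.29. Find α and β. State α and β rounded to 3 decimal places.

α = 3.254, β = 1.603

σ = CV·μ = 0.29×0.67 = 0.19430, so σ² = 0.037752.
s+1 = μ(1−μ)/σ² = 0.2211/0.037752 = 5.8566, so s = α+β = 4.8566.
α = μs = 3.254, β = (1−μ)s = 1.603.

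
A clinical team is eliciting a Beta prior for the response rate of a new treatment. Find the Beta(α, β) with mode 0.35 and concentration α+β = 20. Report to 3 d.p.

α = 7.300, β = 12.700

Since the density peak of Beta(α,β) is at (α−1)/(α+β−2),
α = 1 + 0.35(20−2) = 7.300 and β = 20 − 7.300 = 12.700.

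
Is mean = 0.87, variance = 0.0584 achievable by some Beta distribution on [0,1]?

Yes

For any Beta, Var(X) < E[X]·(1−E[X]).
Here μ(1−μ) = 0.87×0.13 = 0.1131, and 0.0584 < 0.1131.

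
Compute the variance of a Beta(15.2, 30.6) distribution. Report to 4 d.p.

μ = 15.2/45.8 = 0.331878; Var = μ(1−μ)/(α+β+1) = 0.2217349/46.8 = 0.0047.

0.0047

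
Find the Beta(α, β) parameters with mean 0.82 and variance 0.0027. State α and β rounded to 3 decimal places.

Let s = α+β. The Beta variance is μ(1−μ)/(s+1).
So s+1 = μ(1−μ)/σ² = (0.82×0.18)/0.0027 = 0.1476/0.0027 = 54.6667, giving s = 53.6667.
Then α = μs = 0.82×53.6667 = 44.007 and β = (1−μ)s = 0.18×53.6667 = 9.660.

α = 44.007, β = 9.660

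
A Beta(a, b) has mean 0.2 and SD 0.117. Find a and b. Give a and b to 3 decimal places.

a = 2.138, b = 8.551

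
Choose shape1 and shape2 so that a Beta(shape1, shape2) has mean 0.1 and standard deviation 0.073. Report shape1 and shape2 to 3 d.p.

shape1 = 1.589, shape2 = 14.300

σ² = 0.073² = 0.005329.
With s = shape1+shape2, Var = μ(1−μ)/(s+1), so s+1 = (0.1×0.9)/0.005329 = 16.8887 and s = 15.8887.
shape1 = μs = 1.589, shape2 = (1−μ)s = 14.300.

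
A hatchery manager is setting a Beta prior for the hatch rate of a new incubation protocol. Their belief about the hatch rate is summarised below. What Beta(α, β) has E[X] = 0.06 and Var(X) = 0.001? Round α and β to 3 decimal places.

α = 3.324, β = 52.076

Write ν = α+β; then α = μν and Var = μ(1−μ)/(ν+1).
ν = μ(1−μ)/Var − 1 = 0.0564/0.001 − 1 = 55.4000.
α = 0.06·55.4000 = 3.324, β = 0.94·55.4000 = 52.076.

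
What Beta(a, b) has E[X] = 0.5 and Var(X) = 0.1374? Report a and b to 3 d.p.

a = 0.410, b = 0.410

By moment matching, a+b = μ(1−μ)/σ² − 1 = (0.5·0.5)/0.1374 − 1 = 1.8195 − 1 = 0.8195.
Since a/(a+b) = μ, a = 0.5·0.8195 = 0.410 and b = 0.5·0.8195 = 0.410.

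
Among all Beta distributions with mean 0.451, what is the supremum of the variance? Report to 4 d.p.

For fixed mean μ the Beta variance is μ(1−μ)/(α+β+1), increasing as α+β decreases.
Its least upper bound (not attained) is μ(1−μ) = 0.451·0.549 = 0.2476.

0.2476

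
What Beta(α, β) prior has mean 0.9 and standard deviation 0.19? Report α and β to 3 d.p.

Variance = 0.19² = 0.0361. The moment-matching identity α+β = μ(1−μ)/Var − 1 gives
α+β = 0.09/0.0361 − 1 = 1.4931, so α = μ·1.4931 = 1.344 and β = (1−μ)·1.4931 = 0.149.

α = 1.344, β = 0.149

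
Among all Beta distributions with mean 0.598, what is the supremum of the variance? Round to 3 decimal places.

0.240

Var = μ(1−μ)/(α+β+1), which approaches μ(1−μ) as α+β → 0.
So the supremum is μ(1−μ) = 0.598×0.402 = 0.240.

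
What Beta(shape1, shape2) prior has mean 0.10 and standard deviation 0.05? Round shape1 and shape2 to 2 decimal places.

shape1 = 3.50, shape2 = 31.50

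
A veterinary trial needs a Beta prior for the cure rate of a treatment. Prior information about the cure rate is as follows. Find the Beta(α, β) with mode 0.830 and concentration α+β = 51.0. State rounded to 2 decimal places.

For α,β>1 the mode is (α−1)/(α+β−2), so α = mode·(κ−2)+1 = 0.830×49.0+1 = 41.67.
And β = (1−mode)·(κ−2)+1 = 0.170×49.0+1 = 9.33.

α = 41.67, β = 9.33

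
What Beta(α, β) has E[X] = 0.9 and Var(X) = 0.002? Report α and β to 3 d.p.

α = 39.600, β = 4.400

By moment matching, α+β = μ(1−μ)/σ² − 1 = (0.9·0.1)/0.002 − 1 = 45.0000 − 1 = 44.0000.
Since α/(α+β) = μ, α = 0.9·44.0000 = 39.600 and β = 0.1·44.0000 = 4.400.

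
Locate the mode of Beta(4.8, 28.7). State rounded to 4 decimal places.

0.1206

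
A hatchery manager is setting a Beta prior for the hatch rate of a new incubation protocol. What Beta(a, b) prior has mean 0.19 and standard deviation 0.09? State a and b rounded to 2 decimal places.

a = 3.42, b = 14.58

Variance = 0.09² = 0.0081. The moment-matching identity a+b = μ(1−μ)/Var − 1 gives
a+b = 0.1539/0.0081 − 1 = 18.0000, so a = μ·18.0000 = 3.42 and b = (1−μ)·18.0000 = 14.58.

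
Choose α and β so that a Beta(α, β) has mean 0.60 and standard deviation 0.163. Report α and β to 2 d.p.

First σ² = 0.026569. Setting α = μn, β = (1−μ)n with n = α+β,
μ(1−μ)/(n+1) = 0.026569 ⇒ n+1 = 0.2400/0.026569 = 9.0331 ⇒ n = 8.0331.
Hence α = 0.60×8.0331 = 4.82, β = 0.40×8.0331 = 3.21.

α = 4.82, β = 3.21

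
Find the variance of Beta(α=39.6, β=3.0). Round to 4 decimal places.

α+β = 42.6 and αβ = 118.80, so Var = αβ/[(α+β)²(α+β+1)] = 118.80/79123.536 = 0.0015.

0.0015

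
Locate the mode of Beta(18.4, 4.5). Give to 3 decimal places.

0.833

The density x^(α−1)(1−x)^(β−1) is maximised at (α−1)/(α+β−2) = 17.4/20.9 = 0.833.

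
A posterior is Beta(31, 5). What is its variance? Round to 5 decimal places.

μ = 31/36 = 0.861111; Var = μ(1−μ)/(α+β+1) = 0.1195988/37 = 0.00323.

0.00323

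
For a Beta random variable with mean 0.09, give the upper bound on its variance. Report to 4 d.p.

0.0819

For fixed mean μ the Beta variance is μ(1−μ)/(α+β+1), increasing as α+β decreases.
Its least upper bound (not attained) is μ(1−μ) = 0.09·0.91 = 0.0819.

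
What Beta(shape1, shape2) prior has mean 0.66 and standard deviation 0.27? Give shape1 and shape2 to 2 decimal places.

shape1 = 1.37, shape2 = 0.71

Variance = 0.27² = 0.0729. The moment-matching identity shape1+shape2 = μ(1−μ)/Var − 1 gives
shape1+shape2 = 0.2244/0.0729 − 1 = 2.0782, so shape1 = μ·2.0782 = 1.37 and shape2 = (1−μ)·2.0782 = 0.71.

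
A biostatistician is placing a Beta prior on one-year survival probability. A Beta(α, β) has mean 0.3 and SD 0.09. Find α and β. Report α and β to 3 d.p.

First σ² = 0.0081. Setting α = μn, β = (1−μ)n with n = α+β,
μ(1−μ)/(n+1) = 0.0081 ⇒ n+1 = 0.21/0.0081 = 25.9259 ⇒ n = 24.9259.
Hence α = 0.3×24.9259 = 7.478, β = 0.7×24.9259 = 17.448.

α = 7.478, β = 17.448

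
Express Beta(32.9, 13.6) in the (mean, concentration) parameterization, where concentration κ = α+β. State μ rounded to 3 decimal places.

μ = 0.708, κ = 46.5

κ = α+β = 32.9+13.6 = 46.5; μ = α/κ = 32.9/46.5 = 0.708.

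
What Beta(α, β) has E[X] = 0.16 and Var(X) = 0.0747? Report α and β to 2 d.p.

α = 0.13, β = 0.67

By moment matching, α+β = μ(1−μ)/σ² − 1 = (0.16·0.84)/0.0747 − 1 = 1.7992 − 1 = 0.7992.
Since α/(α+β) = μ, α = 0.16·0.7992 = 0.13 and β = 0.84·0.7992 = 0.67.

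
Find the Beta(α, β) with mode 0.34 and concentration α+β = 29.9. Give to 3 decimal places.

α = 10.486, β = 19.414

Mode = (α−1)/(κ−2) with κ = α+β, so α−1 = 0.34·27.9 = 9.486.
α = 10.486; β = κ − α = 19.414.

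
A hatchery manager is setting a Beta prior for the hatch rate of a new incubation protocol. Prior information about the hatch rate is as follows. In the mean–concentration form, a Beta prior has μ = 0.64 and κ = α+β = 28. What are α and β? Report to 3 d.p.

α = 17.920, β = 10.080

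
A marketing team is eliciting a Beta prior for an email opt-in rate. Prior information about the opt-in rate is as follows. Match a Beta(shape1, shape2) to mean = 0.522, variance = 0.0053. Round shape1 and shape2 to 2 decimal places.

Let s = shape1+shape2. The Beta variance is μ(1−μ)/(s+1).
So s+1 = μ(1−μ)/σ² = (0.522×0.478)/0.0053 = 0.249516/0.0053 = 47.0785, giving s = 46.0785.
Then shape1 = μs = 0.522×46.0785 = 24.05 and shape2 = (1−μ)s = 0.478×46.0785 = 22.03.

shape1 = 24.05, shape2 = 22.03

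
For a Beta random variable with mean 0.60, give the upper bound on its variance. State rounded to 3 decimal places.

0.240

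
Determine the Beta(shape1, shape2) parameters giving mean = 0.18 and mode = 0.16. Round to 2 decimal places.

With s = shape1+shape2: μ = shape1/s and mode = (shape1−1)/(s−2). Eliminating shape1 = μs,
μs − 1 = m(s−2) ⇒ s(μ−m) = 1−2m ⇒ s = 0.68/0.02 = 34.0000.
So shape1 = μs = 6.12, shape2 = (1−μ)s = 27.88.

shape1 = 6.12, shape2 = 27.88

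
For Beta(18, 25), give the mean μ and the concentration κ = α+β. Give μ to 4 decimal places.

μ = 0.4186, κ = 43

κ = α+β = 18+25 = 43; μ = α/κ = 18/43 = 0.4186.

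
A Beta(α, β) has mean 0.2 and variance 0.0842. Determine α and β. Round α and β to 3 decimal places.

α = 0.180, β = 0.720

Let s = α+β. The Beta variance is μ(1−μ)/(s+1).
So s+1 = μ(1−μ)/σ² = (0.2×0.8)/0.0842 = 0.16/0.0842 = 1.9002, giving s = 0.9002.
Then α = μs = 0.2×0.9002 = 0.180 and β = (1−μ)s = 0.8×0.9002 = 0.720.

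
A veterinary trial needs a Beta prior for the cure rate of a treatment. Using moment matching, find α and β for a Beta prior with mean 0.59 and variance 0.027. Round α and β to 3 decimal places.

α = 4.696, β = 3.263

By moment matching, α+β = μ(1−μ)/σ² − 1 = (0.59·0.41)/0.027 − 1 = 8.9593 − 1 = 7.9593.
Since α/(α+β) = μ, α = 0.59·7.9593 = 4.696 and β = 0.41·7.9593 = 3.263.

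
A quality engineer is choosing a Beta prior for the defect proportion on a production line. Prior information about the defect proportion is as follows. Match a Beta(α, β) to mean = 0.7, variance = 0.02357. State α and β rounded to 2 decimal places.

α = 5.54, β = 2.37

By moment matching, α+β = μ(1−μ)/σ² − 1 = (0.7·0.3)/0.02357 − 1 = 8.9096 − 1 = 7.9096.
Since α/(α+β) = μ, α = 0.7·7.9096 = 5.54 and β = 0.3·7.9096 = 2.37.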